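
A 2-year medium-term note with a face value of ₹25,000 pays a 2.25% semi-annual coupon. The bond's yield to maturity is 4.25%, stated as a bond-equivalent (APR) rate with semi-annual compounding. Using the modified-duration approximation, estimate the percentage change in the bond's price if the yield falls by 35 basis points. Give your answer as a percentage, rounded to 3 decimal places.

+0.674%

Periodic yield y = 0.02125. Modified duration first:
  t   CF        PV=CF/(1+0.02125)^t    t·PV
  1       281.25       275.3978       275.3978
  2       281.25       269.6674       539.3347
  3       281.25       264.0562       792.1685
  4    25,281.25    23,241.8270    92,967.3082
  Σ                 24,050.9484    94,574.2092
P = 24,050.9484; D_Mac = 3.93224 half-year periods = 1.96612 yrs; D_mod = 1.96612/(1+0.02125) = 1.92521 yrs.
ΔP/P ≈ -D_mod · Δy = -1.92521 × (-0.0035) = +0.006738 = +0.6738%.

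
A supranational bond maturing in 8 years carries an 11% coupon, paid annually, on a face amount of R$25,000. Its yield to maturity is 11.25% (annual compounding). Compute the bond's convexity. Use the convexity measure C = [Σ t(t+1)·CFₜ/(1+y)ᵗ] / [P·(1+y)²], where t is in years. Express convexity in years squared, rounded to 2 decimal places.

With y = 0.1125:
  t   CF        PV=CF/(1+0.1125)^t    t·PV        t(t+1)·PV
  1     2,750.00     2,471.9101     2,471.9101       4,943.8202
  2     2,750.00     2,221.9417     4,443.8833      13,331.6500
  3     2,750.00     1,997.2509     5,991.7528      23,967.0113
  4     2,750.00     1,795.2817     7,181.1270      35,905.6349
  5     2,750.00     1,613.7364     8,068.6820      48,412.0920
  6     2,750.00     1,450.5496     8,703.2974      60,923.0821
  7     2,750.00     1,303.8648     9,127.0535      73,016.4280
  8    27,750.00    11,826.6796    94,613.4366     851,520.9290
  Σ                 24,681.2148   140,601.1428   1,112,020.6476
P = 24,681.2148.
Convexity = Σ t(t+1)·PV / [P·(1+y)²] = 1,112,020.6476 / (24,681.2148 × 1.237656) = 36.40376.

36.40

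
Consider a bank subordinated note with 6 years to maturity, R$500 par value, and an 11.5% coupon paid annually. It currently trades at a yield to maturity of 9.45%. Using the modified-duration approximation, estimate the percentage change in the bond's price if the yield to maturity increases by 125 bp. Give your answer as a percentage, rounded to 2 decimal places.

Periodic yield y = 0.0945. Modified duration first:
  t   CF        PV=CF/(1+0.0945)^t    t·PV
  1        57.50        52.5354        52.5354
  2        57.50        47.9995        95.9989
  3        57.50        43.8551       131.5654
  4        57.50        40.0687       160.2746
  5        57.50        36.6091       183.0455
  6       557.50       324.3025     1,945.8149
  Σ                    545.3702     2,569.2348
P = 545.3702; D_Mac = 4.71099 yrs; D_mod = 4.71099/(1+0.0945) = 4.30424 yrs.
ΔP/P ≈ -D_mod · Δy = -4.30424 × (+0.0125) = -0.053803 = -5.3803%.

-5.38%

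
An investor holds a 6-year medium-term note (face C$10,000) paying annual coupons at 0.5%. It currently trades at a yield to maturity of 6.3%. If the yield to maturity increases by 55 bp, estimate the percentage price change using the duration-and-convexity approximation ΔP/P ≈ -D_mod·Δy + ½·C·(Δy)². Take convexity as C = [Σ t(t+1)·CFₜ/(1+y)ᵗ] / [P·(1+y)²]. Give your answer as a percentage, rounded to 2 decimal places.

-3.00%

With y = 0.063:
  t   CF        PV=CF/(1+0.063)^t    t·PV        t(t+1)·PV
  1        50.00        47.0367        47.0367          94.0734
  2        50.00        44.2490        88.4980         265.4940
  3        50.00        41.6265       124.8796         499.5184
  4        50.00        39.1595       156.6379         783.1897
  5        50.00        36.8386       184.1932       1,105.1594
  6    10,050.00     6,965.7274    41,794.3644     292,560.5508
  Σ                  7,174.6378    42,395.6099     295,307.9857
P = 7,174.6378; D_Mac = 5.90909 yrs; D_mod = 5.55888 yrs; C = 36.42577.
Duration effect: -5.55888 × (+0.0055) = -0.030574
Convexity effect: 0.5 × 36.42577 × (0.0055)² = +0.0005509
ΔP/P ≈ -0.030574 + 0.0005509 = -0.030023 = -3.0023%.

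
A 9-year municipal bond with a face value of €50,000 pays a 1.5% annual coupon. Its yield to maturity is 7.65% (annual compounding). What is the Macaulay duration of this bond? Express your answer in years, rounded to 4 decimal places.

8.3007 years

Periodic yield y = 0.0765. Discount each cash flow and weight by its year:
  t   CF        PV=CF/(1+0.0765)^t    t·PV
  1       750.00       696.7023       696.7023
  2       750.00       647.1921     1,294.3842
  3       750.00       601.2003     1,803.6008
  4       750.00       558.4768     2,233.9071
  5       750.00       518.7894     2,593.9470
  6       750.00       481.9223     2,891.5340
  7       750.00       447.6752     3,133.7263
  8       750.00       415.8618     3,326.8941
  9    50,750.00    26,140.2501   235,262.2513
  Σ                 30,508.0702   253,236.9471
Price P = Σ PV = 30,508.0702.
Macaulay duration = Σ(t·PV) / P = 253,236.9471 / 30,508.0702 = 8.30065 years.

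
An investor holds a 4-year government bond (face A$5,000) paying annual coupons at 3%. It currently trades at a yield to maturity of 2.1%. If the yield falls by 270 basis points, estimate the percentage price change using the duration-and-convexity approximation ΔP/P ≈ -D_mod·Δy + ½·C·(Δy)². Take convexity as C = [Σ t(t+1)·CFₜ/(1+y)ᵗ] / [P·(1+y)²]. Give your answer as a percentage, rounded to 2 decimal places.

+10.79%

With y = 0.021:
  t   CF        PV=CF/(1+0.021)^t    t·PV        t(t+1)·PV
  1       150.00       146.9148       146.9148         293.8296
  2       150.00       143.8930       287.7861         863.3582
  3       150.00       140.9334       422.8003       1,691.2012
  4     5,150.00     4,739.1915    18,956.7661      94,783.8306
  Σ                  5,170.9328    19,814.2673      97,632.2196
P = 5,170.9328; D_Mac = 3.83186 yrs; D_mod = 3.75304 yrs; C = 18.11227.
Duration effect: -3.75304 × (-0.027) = +0.101332
Convexity effect: 0.5 × 18.11227 × (-0.027)² = +0.0066019
ΔP/P ≈ +0.101332 + 0.0066019 = +0.107934 = +10.7934%.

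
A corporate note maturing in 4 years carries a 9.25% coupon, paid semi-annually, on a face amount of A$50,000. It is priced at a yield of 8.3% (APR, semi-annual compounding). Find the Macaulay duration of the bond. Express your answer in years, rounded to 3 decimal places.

3.443 years

Periodic yield y = 0.0415. Discount each cash flow and weight by its period:
  t   CF        PV=CF/(1+0.0415)^t    t·PV
  1     2,312.50     2,220.3553     2,220.3553
  2     2,312.50     2,131.8821     4,263.7643
  3     2,312.50     2,046.9344     6,140.8031
  4     2,312.50     1,965.3715     7,861.4858
  5     2,312.50     1,887.0585     9,435.2926
  6     2,312.50     1,811.8661    10,871.1965
  7     2,312.50     1,739.6698    12,177.6885
  8    52,312.50    37,786.0314   302,288.2512
  Σ                 51,589.1690   355,258.8373
Price P = Σ PV = 51,589.1690.
Macaulay duration = Σ(t·PV) / P = 355,258.8373 / 51,589.1690 = 6.88631 half-year periods.
In years: 6.88631 / 2 = 3.44315 years.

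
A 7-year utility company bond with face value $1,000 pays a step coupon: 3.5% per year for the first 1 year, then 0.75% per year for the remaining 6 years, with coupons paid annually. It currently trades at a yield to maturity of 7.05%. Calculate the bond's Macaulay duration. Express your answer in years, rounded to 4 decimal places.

6.5834 years

Periodic yield y = 0.0705. Discount each cash flow and weight by its year:
  t   CF        PV=CF/(1+0.0705)^t    t·PV
  1        35.00        32.6950        32.6950
  2         7.50         6.5447        13.0893
  3         7.50         6.1137        18.3410
  4         7.50         5.7110        22.8441
  5         7.50         5.3349        26.6746
  6         7.50         4.9836        29.9015
  7     1,007.50       625.3719     4,377.6032
  Σ                    686.7547     4,521.1487
Price P = Σ PV = 686.7547.
Macaulay duration = Σ(t·PV) / P = 4,521.1487 / 686.7547 = 6.58335 years.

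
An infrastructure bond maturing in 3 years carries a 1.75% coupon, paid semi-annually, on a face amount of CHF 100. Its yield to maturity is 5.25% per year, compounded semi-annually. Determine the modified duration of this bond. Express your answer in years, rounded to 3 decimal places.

Periodic yield y = 0.02625. First find Macaulay duration:
  t   CF        PV=CF/(1+0.02625)^t    t·PV
  1        0.875         0.8526         0.8526
  2        0.875         0.8308         1.6616
  3        0.875         0.8096         2.4287
  4        0.875         0.7889         3.1554
  5        0.875         0.7687         3.8434
  6      100.875        86.3504       518.1026
  Σ                     90.4009       530.0443
P = 90.4009; Macaulay duration = 530.0443 / 90.4009 = 5.86326 half-year periods = 2.93163 years.
Modified duration = D_Mac / (1 + y) = 2.93163 / 1.02625 = 2.85664 years.

2.857 years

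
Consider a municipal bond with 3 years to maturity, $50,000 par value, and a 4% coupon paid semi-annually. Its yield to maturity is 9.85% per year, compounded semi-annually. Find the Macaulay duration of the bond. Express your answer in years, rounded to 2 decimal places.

2.84 years

Periodic yield y = 0.04925. Discount each cash flow and weight by its period:
  t   CF        PV=CF/(1+0.04925)^t    t·PV
  1     1,000.00       953.0617       953.0617
  2     1,000.00       908.3266     1,816.6532
  3     1,000.00       865.6913     2,597.0740
  4     1,000.00       825.0573     3,300.2290
  5     1,000.00       786.3305     3,931.6524
  6    51,000.00    38,220.4951   229,322.9708
  Σ                 42,558.9625   241,921.6411
Price P = Σ PV = 42,558.9625.
Macaulay duration = Σ(t·PV) / P = 241,921.6411 / 42,558.9625 = 5.68439 half-year periods.
In years: 5.68439 / 2 = 2.84219 years.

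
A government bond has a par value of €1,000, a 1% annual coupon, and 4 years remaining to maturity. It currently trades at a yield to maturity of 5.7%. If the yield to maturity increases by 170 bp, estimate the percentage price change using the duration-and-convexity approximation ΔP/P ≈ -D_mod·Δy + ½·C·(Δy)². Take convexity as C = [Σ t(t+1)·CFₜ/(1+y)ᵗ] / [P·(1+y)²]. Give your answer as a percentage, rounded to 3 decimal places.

-6.075%

With y = 0.057:
  t   CF        PV=CF/(1+0.057)^t    t·PV        t(t+1)·PV
  1        10.00         9.4607         9.4607          18.9215
  2        10.00         8.9506        17.9011          53.7033
  3        10.00         8.4679        25.4037         101.6146
  4     1,010.00       809.1358     3,236.5433      16,182.7163
  Σ                    836.0150     3,289.3088      16,356.9557
P = 836.0150; D_Mac = 3.93451 yrs; D_mod = 3.72234 yrs; C = 17.51211.
Duration effect: -3.72234 × (+0.017) = -0.063280
Convexity effect: 0.5 × 17.51211 × (0.017)² = +0.0025305
ΔP/P ≈ -0.063280 + 0.0025305 = -0.060749 = -6.0749%.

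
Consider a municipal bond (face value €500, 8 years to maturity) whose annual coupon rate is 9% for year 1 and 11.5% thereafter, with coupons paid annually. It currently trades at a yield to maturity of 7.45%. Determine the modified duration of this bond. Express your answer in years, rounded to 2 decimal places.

Periodic yield y = 0.0745. First find Macaulay duration:
  t   CF        PV=CF/(1+0.0745)^t    t·PV
  1        45.00        41.8799        41.8799
  2        57.50        49.8029        99.6059
  3        57.50        46.3499       139.0496
  4        57.50        43.1362       172.5449
  5        57.50        40.1454       200.7270
  6        57.50        37.3619       224.1716
  7        57.50        34.7715       243.4002
  8       557.50       313.7571     2,510.0565
  Σ                    607.2048     3,631.4357
P = 607.2048; Macaulay duration = 3,631.4357 / 607.2048 = 5.98058 years.
Modified duration = D_Mac / (1 + y) = 5.98058 / 1.0745 = 5.56592 years.

5.57 years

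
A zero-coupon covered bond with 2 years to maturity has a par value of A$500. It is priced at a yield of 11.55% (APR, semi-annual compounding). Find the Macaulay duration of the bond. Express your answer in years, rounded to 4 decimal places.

A zero-coupon bond has a single cash flow at maturity, so its Macaulay duration equals its maturity: 2 years.
(Equivalently: 4 semi-annual periods ÷ 2 = 2 years.)

2.0000 years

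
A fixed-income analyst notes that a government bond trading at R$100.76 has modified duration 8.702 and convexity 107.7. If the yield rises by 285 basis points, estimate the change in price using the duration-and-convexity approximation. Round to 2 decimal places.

-R$20.58

Duration effect: -D_mod·Δy = -8.702 × (+0.0285) = -0.248007
Convexity effect: ½·C·(Δy)² = 0.5 × 107.7 × (0.0285)² = +0.0437396625
ΔP/P ≈ -0.248007 + 0.0437396625 = -0.2042673375
ΔP ≈ 100.76 × (-0.2042673375) = -20.5819769265.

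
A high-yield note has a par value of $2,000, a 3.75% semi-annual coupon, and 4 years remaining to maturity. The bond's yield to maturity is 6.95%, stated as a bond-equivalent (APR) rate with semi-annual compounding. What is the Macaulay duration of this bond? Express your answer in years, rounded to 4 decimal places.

3.7333 years

Periodic yield y = 0.03475. Discount each cash flow and weight by its period:
  t   CF        PV=CF/(1+0.03475)^t    t·PV
  1        37.50        36.2406        36.2406
  2        37.50        35.0236        70.0471
  3        37.50        33.8474       101.5421
  4        37.50        32.7107       130.8427
  5        37.50        31.6122       158.0608
  6        37.50        30.5505       183.3031
  7        37.50        29.5245       206.6718
  8     2,037.50     1,550.2943    12,402.3540
  Σ                  1,779.8037    13,289.0623
Price P = Σ PV = 1,779.8037.
Macaulay duration = Σ(t·PV) / P = 13,289.0623 / 1,779.8037 = 7.46659 half-year periods.
In years: 7.46659 / 2 = 3.73329 years.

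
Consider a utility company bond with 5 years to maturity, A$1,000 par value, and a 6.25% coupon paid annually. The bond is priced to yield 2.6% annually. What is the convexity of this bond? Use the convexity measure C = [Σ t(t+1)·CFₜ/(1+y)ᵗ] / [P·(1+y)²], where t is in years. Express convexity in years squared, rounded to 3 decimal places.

24.650

With y = 0.026:
  t   CF        PV=CF/(1+0.026)^t    t·PV        t(t+1)·PV
  1        62.50        60.9162        60.9162         121.8324
  2        62.50        59.3725       118.7450         356.2350
  3        62.50        57.8679       173.6038         694.4151
  4        62.50        56.4015       225.6060       1,128.0298
  5     1,062.50       934.5276     4,672.6380      28,035.8282
  Σ                  1,169.0857     5,251.5089      30,336.3404
P = 1,169.0857.
Convexity = Σ t(t+1)·PV / [P·(1+y)²] = 30,336.3404 / (1,169.0857 × 1.052676) = 24.65029.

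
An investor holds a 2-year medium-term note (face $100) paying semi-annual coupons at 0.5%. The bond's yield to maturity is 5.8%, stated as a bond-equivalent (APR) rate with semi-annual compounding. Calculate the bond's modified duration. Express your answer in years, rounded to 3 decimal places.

1.936 years

Periodic yield y = 0.029. First find Macaulay duration:
  t   CF        PV=CF/(1+0.029)^t    t·PV
  1         0.25         0.2430         0.2430
  2         0.25         0.2361         0.4722
  3         0.25         0.2295         0.6884
  4       100.25        89.4176       357.6703
  Σ                     90.1261       359.0738
P = 90.1261; Macaulay duration = 359.0738 / 90.1261 = 3.98413 half-year periods = 1.99206 years.
Modified duration = D_Mac / (1 + y) = 1.99206 / 1.029 = 1.93592 years.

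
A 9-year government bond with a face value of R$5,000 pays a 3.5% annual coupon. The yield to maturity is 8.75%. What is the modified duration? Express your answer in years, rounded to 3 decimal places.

Periodic yield y = 0.0875. First find Macaulay duration:
  t   CF        PV=CF/(1+0.0875)^t    t·PV
  1       175.00       160.9195       160.9195
  2       175.00       147.9720       295.9440
  3       175.00       136.0662       408.1986
  4       175.00       125.1183       500.4734
  5       175.00       115.0514       575.2568
  6       175.00       105.7943       634.7661
  7       175.00        97.2822       680.9751
  8       175.00        89.4549       715.6389
  9     5,175.00     2,432.4670    21,892.2033
  Σ                  3,410.1258    25,864.3756
P = 3,410.1258; Macaulay duration = 25,864.3756 / 3,410.1258 = 7.58458 years.
Modified duration = D_Mac / (1 + y) = 7.58458 / 1.0875 = 6.97433 years.

6.974 years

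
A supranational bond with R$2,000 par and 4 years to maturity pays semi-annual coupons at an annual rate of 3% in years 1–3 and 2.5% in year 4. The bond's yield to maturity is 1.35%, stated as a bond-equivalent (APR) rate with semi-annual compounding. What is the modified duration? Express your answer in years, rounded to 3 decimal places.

Periodic yield y = 0.00675. First find Macaulay duration:
  t   CF        PV=CF/(1+0.00675)^t    t·PV
  1        30.00        29.7989        29.7989
  2        30.00        29.5991        59.1981
  3        30.00        29.4006        88.2018
  4        30.00        29.2035       116.8139
  5        30.00        29.0077       145.0384
  6        30.00        28.8132       172.8792
  7        25.00        23.8500       166.9501
  8     2,025.00     1,918.8981    15,351.1851
  Σ                  2,118.5710    16,130.0655
P = 2,118.5710; Macaulay duration = 16,130.0655 / 2,118.5710 = 7.61365 half-year periods = 3.80683 years.
Modified duration = D_Mac / (1 + y) = 3.80683 / 1.00675 = 3.78130 years.

3.781 years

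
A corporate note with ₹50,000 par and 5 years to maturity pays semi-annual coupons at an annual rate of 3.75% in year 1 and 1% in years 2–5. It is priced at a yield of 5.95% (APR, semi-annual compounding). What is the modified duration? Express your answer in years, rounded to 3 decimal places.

4.601 years

Periodic yield y = 0.02975. First find Macaulay duration:
  t   CF        PV=CF/(1+0.02975)^t    t·PV
  1       937.50       910.4151       910.4151
  2       937.50       884.1128     1,768.2256
  3       250.00       228.9521       686.8563
  4       250.00       222.3375       889.3502
  5       250.00       215.9141     1,079.5705
  6       250.00       209.6762     1,258.0574
  7       250.00       203.6186     1,425.3301
  8       250.00       197.7359     1,581.8875
  9       250.00       192.0232     1,728.2092
  10   50,250.00    37,481.5947   374,815.9467
  Σ                 40,746.3803   386,143.8485
P = 40,746.3803; Macaulay duration = 386,143.8485 / 40,746.3803 = 9.47676 half-year periods = 4.73838 years.
Modified duration = D_Mac / (1 + y) = 4.73838 / 1.02975 = 4.60149 years.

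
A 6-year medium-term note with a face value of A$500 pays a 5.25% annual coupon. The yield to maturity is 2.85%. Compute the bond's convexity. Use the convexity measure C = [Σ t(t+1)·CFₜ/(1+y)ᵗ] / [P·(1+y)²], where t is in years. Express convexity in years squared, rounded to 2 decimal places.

With y = 0.0285:
  t   CF        PV=CF/(1+0.0285)^t    t·PV        t(t+1)·PV
  1        26.25        25.5226        25.5226          51.0452
  2        26.25        24.8154        49.6307         148.8922
  3        26.25        24.1277        72.3832         289.5327
  4        26.25        23.4591        93.8366         469.1828
  5        26.25        22.8091       114.0454         684.2725
  6       526.25       444.5968     2,667.5808      18,673.0656
  Σ                    565.3307     3,022.9993      20,315.9911
P = 565.3307.
Convexity = Σ t(t+1)·PV / [P·(1+y)²] = 20,315.9911 / (565.3307 × 1.057812) = 33.97245.

33.97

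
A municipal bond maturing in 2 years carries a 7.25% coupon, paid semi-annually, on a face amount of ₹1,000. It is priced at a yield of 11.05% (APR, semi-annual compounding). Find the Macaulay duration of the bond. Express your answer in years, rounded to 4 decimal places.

1.8934 years

Periodic yield y = 0.05525. Discount each cash flow and weight by its period:
  t   CF        PV=CF/(1+0.05525)^t    t·PV
  1        36.25        34.3520        34.3520
  2        36.25        32.5535        65.1069
  3        36.25        30.8491        92.5472
  4     1,036.25       835.6859     3,342.7438
  Σ                    933.4405     3,534.7500
Price P = Σ PV = 933.4405.
Macaulay duration = Σ(t·PV) / P = 3,534.7500 / 933.4405 = 3.78680 half-year periods.
In years: 3.78680 / 2 = 1.89340 years.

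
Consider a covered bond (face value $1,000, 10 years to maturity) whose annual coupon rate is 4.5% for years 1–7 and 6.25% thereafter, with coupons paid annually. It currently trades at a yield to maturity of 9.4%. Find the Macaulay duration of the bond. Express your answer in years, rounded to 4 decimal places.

7.8873 years

Periodic yield y = 0.094. Discount each cash flow and weight by its year:
  t   CF        PV=CF/(1+0.094)^t    t·PV
  1        45.00        41.1335        41.1335
  2        45.00        37.5991        75.1983
  3        45.00        34.3685       103.1055
  4        45.00        31.4154       125.6618
  5        45.00        28.7161       143.5806
  6        45.00        26.2487       157.4925
  7        45.00        23.9934       167.9536
  8        62.50        30.4608       243.6865
  9        62.50        27.8435       250.5917
  10    1,062.50       432.6689     4,326.6894
  Σ                    714.4480     5,635.0933
Price P = Σ PV = 714.4480.
Macaulay duration = Σ(t·PV) / P = 5,635.0933 / 714.4480 = 7.88734 years.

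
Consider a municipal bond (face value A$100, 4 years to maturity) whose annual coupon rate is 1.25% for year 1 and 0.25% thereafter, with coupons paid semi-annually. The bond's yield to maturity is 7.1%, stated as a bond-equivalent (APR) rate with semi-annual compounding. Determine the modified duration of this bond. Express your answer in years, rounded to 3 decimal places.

Periodic yield y = 0.0355. First find Macaulay duration:
  t   CF        PV=CF/(1+0.0355)^t    t·PV
  1        0.625         0.6036         0.6036
  2        0.625         0.5829         1.1658
  3        0.125         0.1126         0.3377
  4        0.125         0.1087         0.4349
  5        0.125         0.1050         0.5250
  6        0.125         0.1014         0.6084
  7        0.125         0.0979         0.6854
  8      100.125        75.7429       605.9429
  Σ                     77.4549       610.3036
P = 77.4549; Macaulay duration = 610.3036 / 77.4549 = 7.87947 half-year periods = 3.93973 years.
Modified duration = D_Mac / (1 + y) = 3.93973 / 1.0355 = 3.80467 years.

3.805 years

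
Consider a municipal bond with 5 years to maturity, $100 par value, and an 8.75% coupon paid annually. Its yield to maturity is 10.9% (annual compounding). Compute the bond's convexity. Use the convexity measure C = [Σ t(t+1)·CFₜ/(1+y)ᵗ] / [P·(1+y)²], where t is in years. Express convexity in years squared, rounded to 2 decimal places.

19.40

With y = 0.109:
  t   CF        PV=CF/(1+0.109)^t    t·PV        t(t+1)·PV
  1         8.75         7.8900         7.8900          15.7800
  2         8.75         7.1145        14.2290          42.6871
  3         8.75         6.4152        19.2457          76.9830
  4         8.75         5.7847        23.1389         115.6943
  5       108.75        64.8293       324.1467       1,944.8799
  Σ                     92.0338       388.6503       2,196.0242
P = 92.0338.
Convexity = Σ t(t+1)·PV / [P·(1+y)²] = 2,196.0242 / (92.0338 × 1.229881) = 19.40112.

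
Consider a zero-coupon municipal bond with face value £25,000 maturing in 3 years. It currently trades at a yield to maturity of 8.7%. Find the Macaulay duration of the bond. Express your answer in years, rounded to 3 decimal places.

3.000 years

A zero-coupon bond has a single cash flow at maturity, so its Macaulay duration equals its maturity: 3 years.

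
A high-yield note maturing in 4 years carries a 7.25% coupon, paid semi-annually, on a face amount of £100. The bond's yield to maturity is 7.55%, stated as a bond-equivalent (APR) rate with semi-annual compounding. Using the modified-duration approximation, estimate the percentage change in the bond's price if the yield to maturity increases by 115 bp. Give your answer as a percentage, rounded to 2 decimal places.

-3.92%

Periodic yield y = 0.03775. Modified duration first:
  t   CF        PV=CF/(1+0.03775)^t    t·PV
  1        3.625         3.4931         3.4931
  2        3.625         3.3661         6.7321
  3        3.625         3.2436         9.7309
  4        3.625         3.1256        12.5025
  5        3.625         3.0119        15.0596
  6        3.625         2.9024        17.4142
  7        3.625         2.7968        19.5775
  8      103.625        77.0411       616.3290
  Σ                     98.9806       700.8389
P = 98.9806; D_Mac = 7.08057 half-year periods = 3.54028 yrs; D_mod = 3.54028/(1+0.03775) = 3.41150 yrs.
ΔP/P ≈ -D_mod · Δy = -3.41150 × (+0.0115) = -0.039232 = -3.9232%.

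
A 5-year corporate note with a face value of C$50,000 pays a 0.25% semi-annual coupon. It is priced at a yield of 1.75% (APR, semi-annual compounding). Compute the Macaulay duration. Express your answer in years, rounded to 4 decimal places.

4.9707 years

Periodic yield y = 0.00875. Discount each cash flow and weight by its period:
  t   CF        PV=CF/(1+0.00875)^t    t·PV
  1        62.50        61.9579        61.9579
  2        62.50        61.4204       122.8409
  3        62.50        60.8877       182.6630
  4        62.50        60.3595       241.4381
  5        62.50        59.8360       299.1798
  6        62.50        59.3169       355.9016
  7        62.50        58.8024       411.6169
  8        62.50        58.2924       466.3389
  9        62.50        57.7867       520.0805
  10   50,062.50    45,885.6677   458,856.6775
  Σ                 46,424.3277   461,518.6951
Price P = Σ PV = 46,424.3277.
Macaulay duration = Σ(t·PV) / P = 461,518.6951 / 46,424.3277 = 9.94131 half-year periods.
In years: 9.94131 / 2 = 4.97066 years.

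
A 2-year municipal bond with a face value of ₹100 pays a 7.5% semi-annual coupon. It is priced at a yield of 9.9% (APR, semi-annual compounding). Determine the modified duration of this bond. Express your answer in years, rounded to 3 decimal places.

1.802 years

Periodic yield y = 0.0495. First find Macaulay duration:
  t   CF        PV=CF/(1+0.0495)^t    t·PV
  1         3.75         3.5731         3.5731
  2         3.75         3.4046         6.8092
  3         3.75         3.2440         9.7321
  4       103.75        85.5182       342.0726
  Σ                     95.7399       362.1870
P = 95.7399; Macaulay duration = 362.1870 / 95.7399 = 3.78303 half-year periods = 1.89152 years.
Modified duration = D_Mac / (1 + y) = 1.89152 / 1.0495 = 1.80230 years.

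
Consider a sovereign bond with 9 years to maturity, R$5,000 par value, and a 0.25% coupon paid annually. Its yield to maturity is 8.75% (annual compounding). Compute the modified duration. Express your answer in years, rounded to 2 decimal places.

Periodic yield y = 0.0875. First find Macaulay duration:
  t   CF        PV=CF/(1+0.0875)^t    t·PV
  1        12.50        11.4943        11.4943
  2        12.50        10.5694        21.1389
  3        12.50         9.7190        29.1570
  4        12.50         8.9370        35.7481
  5        12.50         8.2180        41.0898
  6        12.50         7.5567        45.3404
  7        12.50         6.9487        48.6411
  8        12.50         6.3896        51.1171
  9     5,012.50     2,356.0852    21,204.7670
  Σ                  2,425.9180    21,488.4936
P = 2,425.9180; Macaulay duration = 21,488.4936 / 2,425.9180 = 8.85788 years.
Modified duration = D_Mac / (1 + y) = 8.85788 / 1.0875 = 8.14518 years.

8.15 years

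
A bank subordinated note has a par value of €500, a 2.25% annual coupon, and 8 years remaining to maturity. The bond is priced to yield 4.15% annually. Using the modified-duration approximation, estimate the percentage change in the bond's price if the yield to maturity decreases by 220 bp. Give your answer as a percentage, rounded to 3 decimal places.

Periodic yield y = 0.0415. Modified duration first:
  t   CF        PV=CF/(1+0.0415)^t    t·PV
  1        11.25        10.8017        10.8017
  2        11.25        10.3713        20.7426
  3        11.25         9.9581        29.8742
  4        11.25         9.5613        38.2451
  5        11.25         9.1803        45.9014
  6        11.25         8.8145        52.8869
  7        11.25         8.4633        59.2428
  8       511.25       369.2828     2,954.2627
  Σ                    436.4332     3,211.9575
P = 436.4332; D_Mac = 7.35956 yrs; D_mod = 7.35956/(1+0.0415) = 7.06631 yrs.
ΔP/P ≈ -D_mod · Δy = -7.06631 × (-0.022) = +0.155459 = +15.5459%.

+15.546%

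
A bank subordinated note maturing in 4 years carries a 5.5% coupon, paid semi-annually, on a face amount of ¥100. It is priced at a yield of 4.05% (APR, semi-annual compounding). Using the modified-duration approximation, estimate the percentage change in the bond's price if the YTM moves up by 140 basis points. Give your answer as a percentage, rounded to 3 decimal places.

-5.016%

Periodic yield y = 0.02025. Modified duration first:
  t   CF        PV=CF/(1+0.02025)^t    t·PV
  1         2.75         2.6954         2.6954
  2         2.75         2.6419         5.2838
  3         2.75         2.5895         7.7684
  4         2.75         2.5381        10.1523
  5         2.75         2.4877        12.4385
  6         2.75         2.4383        14.6300
  7         2.75         2.3899        16.7296
  8       102.75        87.5244       700.1950
  Σ                    105.3053       769.8931
P = 105.3053; D_Mac = 7.31106 half-year periods = 3.65553 yrs; D_mod = 3.65553/(1+0.02025) = 3.58298 yrs.
ΔP/P ≈ -D_mod · Δy = -3.58298 × (+0.014) = -0.050162 = -5.0162%.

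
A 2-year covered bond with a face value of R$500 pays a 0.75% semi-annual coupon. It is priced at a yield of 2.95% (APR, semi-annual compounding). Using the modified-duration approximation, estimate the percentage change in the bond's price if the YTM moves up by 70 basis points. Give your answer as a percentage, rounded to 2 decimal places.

Periodic yield y = 0.01475. Modified duration first:
  t   CF        PV=CF/(1+0.01475)^t    t·PV
  1        1.875         1.8477         1.8477
  2        1.875         1.8209         3.6418
  3        1.875         1.7944         5.3833
  4      501.875       473.3249     1,893.2995
  Σ                    478.7879     1,904.1723
P = 478.7879; D_Mac = 3.97707 half-year periods = 1.98853 yrs; D_mod = 1.98853/(1+0.01475) = 1.95963 yrs.
ΔP/P ≈ -D_mod · Δy = -1.95963 × (+0.007) = -0.013717 = -1.3717%.

-1.37%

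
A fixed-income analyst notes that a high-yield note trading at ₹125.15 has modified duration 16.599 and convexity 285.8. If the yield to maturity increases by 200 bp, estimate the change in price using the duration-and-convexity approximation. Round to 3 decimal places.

-₹34.394

Duration effect: -D_mod·Δy = -16.599 × (+0.02) = -0.331980
Convexity effect: ½·C·(Δy)² = 0.5 × 285.8 × (0.02)² = +0.0571600
ΔP/P ≈ -0.331980 + 0.0571600 = -0.274820
ΔP ≈ 125.15 × (-0.274820) = -34.393723.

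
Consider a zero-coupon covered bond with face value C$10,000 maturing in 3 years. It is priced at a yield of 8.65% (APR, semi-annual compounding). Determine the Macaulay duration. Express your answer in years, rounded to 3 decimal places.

A zero-coupon bond has a single cash flow at maturity, so its Macaulay duration equals its maturity: 3 years.
(Equivalently: 6 semi-annual periods ÷ 2 = 3 years.)

3.000 years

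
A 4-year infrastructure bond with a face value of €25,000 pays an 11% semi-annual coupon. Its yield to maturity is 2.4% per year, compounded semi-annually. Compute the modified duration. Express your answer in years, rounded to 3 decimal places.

3.399 years

Periodic yield y = 0.012. First find Macaulay duration:
  t   CF        PV=CF/(1+0.012)^t    t·PV
  1     1,375.00     1,358.6957     1,358.6957
  2     1,375.00     1,342.5846     2,685.1693
  3     1,375.00     1,326.6647     3,979.9940
  4     1,375.00     1,310.9335     5,243.7338
  5     1,375.00     1,295.3888     6,476.9440
  6     1,375.00     1,280.0285     7,680.1707
  7     1,375.00     1,264.8502     8,853.9517
  8    26,375.00    23,974.4343   191,795.4744
  Σ                 33,153.5802   228,074.1335
P = 33,153.5802; Macaulay duration = 228,074.1335 / 33,153.5802 = 6.87932 half-year periods = 3.43966 years.
Modified duration = D_Mac / (1 + y) = 3.43966 / 1.012 = 3.39887 years.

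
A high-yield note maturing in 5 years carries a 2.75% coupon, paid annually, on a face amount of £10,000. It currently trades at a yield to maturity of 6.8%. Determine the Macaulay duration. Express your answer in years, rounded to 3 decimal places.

4.710 years

Periodic yield y = 0.068. Discount each cash flow and weight by its year:
  t   CF        PV=CF/(1+0.068)^t    t·PV
  1       275.00       257.4906       257.4906
  2       275.00       241.0961       482.1922
  3       275.00       225.7454       677.2362
  4       275.00       211.3721       845.4884
  5    10,275.00     7,394.7853    36,973.9263
  Σ                  8,330.4895    39,236.3338
Price P = Σ PV = 8,330.4895.
Macaulay duration = Σ(t·PV) / P = 39,236.3338 / 8,330.4895 = 4.70997 years.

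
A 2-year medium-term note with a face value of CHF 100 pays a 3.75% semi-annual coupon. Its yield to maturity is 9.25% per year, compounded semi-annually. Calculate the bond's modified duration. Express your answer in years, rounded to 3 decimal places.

Periodic yield y = 0.04625. First find Macaulay duration:
  t   CF        PV=CF/(1+0.04625)^t    t·PV
  1        1.875         1.7921         1.7921
  2        1.875         1.7129         3.4258
  3        1.875         1.6372         4.9115
  4      101.875        85.0209       340.0836
  Σ                     90.1631       350.2131
P = 90.1631; Macaulay duration = 350.2131 / 90.1631 = 3.88422 half-year periods = 1.94211 years.
Modified duration = D_Mac / (1 + y) = 1.94211 / 1.04625 = 1.85626 years.

1.856 years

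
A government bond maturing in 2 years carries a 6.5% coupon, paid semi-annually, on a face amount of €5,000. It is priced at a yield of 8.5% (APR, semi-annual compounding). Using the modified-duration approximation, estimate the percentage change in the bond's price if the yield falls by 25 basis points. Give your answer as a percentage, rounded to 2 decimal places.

+0.46%

Periodic yield y = 0.0425. Modified duration first:
  t   CF        PV=CF/(1+0.0425)^t    t·PV
  1       162.50       155.8753       155.8753
  2       162.50       149.5207       299.0413
  3       162.50       143.4251       430.2753
  4     5,162.50     4,370.7484    17,482.9937
  Σ                  4,819.5695    18,368.1857
P = 4,819.5695; D_Mac = 3.81117 half-year periods = 1.90558 yrs; D_mod = 1.90558/(1+0.0425) = 1.82790 yrs.
ΔP/P ≈ -D_mod · Δy = -1.82790 × (-0.0025) = +0.004570 = +0.4570%.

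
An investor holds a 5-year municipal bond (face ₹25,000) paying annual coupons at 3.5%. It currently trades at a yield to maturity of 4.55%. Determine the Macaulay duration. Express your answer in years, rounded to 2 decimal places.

4.66 years

Periodic yield y = 0.0455. Discount each cash flow and weight by its year:
  t   CF        PV=CF/(1+0.0455)^t    t·PV
  1       875.00       836.9201       836.9201
  2       875.00       800.4975     1,600.9950
  3       875.00       765.6600     2,296.9799
  4       875.00       732.3386     2,929.3543
  5    25,875.00    20,713.8188   103,569.0940
  Σ                 23,849.2350   111,233.3433
Price P = Σ PV = 23,849.2350.
Macaulay duration = Σ(t·PV) / P = 111,233.3433 / 23,849.2350 = 4.66402 years.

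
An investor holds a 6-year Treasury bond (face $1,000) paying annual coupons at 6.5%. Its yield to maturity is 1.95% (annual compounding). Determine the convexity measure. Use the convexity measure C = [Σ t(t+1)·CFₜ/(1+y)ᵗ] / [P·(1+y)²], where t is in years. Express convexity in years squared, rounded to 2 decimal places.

With y = 0.0195:
  t   CF        PV=CF/(1+0.0195)^t    t·PV        t(t+1)·PV
  1        65.00        63.7567        63.7567         127.5135
  2        65.00        62.5373       125.0745         375.2236
  3        65.00        61.3411       184.0233         736.0934
  4        65.00        60.1678       240.6714       1,203.3568
  5        65.00        59.0170       295.0851       1,770.5103
  6     1,065.00       948.4757     5,690.8544      39,835.9811
  Σ                  1,255.2957     6,599.4655      44,048.6787
P = 1,255.2957.
Convexity = Σ t(t+1)·PV / [P·(1+y)²] = 44,048.6787 / (1,255.2957 × 1.039380) = 33.76077.

33.76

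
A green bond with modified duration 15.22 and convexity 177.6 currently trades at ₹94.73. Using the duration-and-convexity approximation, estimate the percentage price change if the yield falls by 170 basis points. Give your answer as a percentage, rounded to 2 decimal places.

Duration effect: -D_mod·Δy = -15.22 × (-0.017) = +0.258740
Convexity effect: ½·C·(Δy)² = 0.5 × 177.6 × (-0.017)² = +0.0256632
ΔP/P ≈ +0.258740 + 0.0256632 = +0.2844032
= +28.44032%.

+28.44%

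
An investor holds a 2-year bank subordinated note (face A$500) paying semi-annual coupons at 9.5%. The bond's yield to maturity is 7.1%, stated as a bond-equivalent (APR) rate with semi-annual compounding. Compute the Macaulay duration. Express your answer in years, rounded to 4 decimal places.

Periodic yield y = 0.0355. Discount each cash flow and weight by its period:
  t   CF        PV=CF/(1+0.0355)^t    t·PV
  1        23.75        22.9358        22.9358
  2        23.75        22.1495        44.2989
  3        23.75        21.3901        64.1704
  4       523.75       455.5370     1,822.1479
  Σ                    522.0123     1,953.5530
Price P = Σ PV = 522.0123.
Macaulay duration = Σ(t·PV) / P = 1,953.5530 / 522.0123 = 3.74235 half-year periods.
In years: 3.74235 / 2 = 1.87118 years.

1.8712 years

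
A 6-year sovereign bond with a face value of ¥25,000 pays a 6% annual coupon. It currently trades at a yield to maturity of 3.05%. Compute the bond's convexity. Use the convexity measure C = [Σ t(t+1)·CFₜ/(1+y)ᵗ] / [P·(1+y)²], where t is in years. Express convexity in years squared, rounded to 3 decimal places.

With y = 0.0305:
  t   CF        PV=CF/(1+0.0305)^t    t·PV        t(t+1)·PV
  1     1,500.00     1,455.6041     1,455.6041       2,911.2082
  2     1,500.00     1,412.5222     2,825.0443       8,475.1329
  3     1,500.00     1,370.7153     4,112.1460      16,448.5840
  4     1,500.00     1,330.1459     5,320.5835      26,602.9177
  5     1,500.00     1,290.7772     6,453.8859      38,723.3154
  6    26,500.00    22,128.8017   132,772.8103     929,409.6719
  Σ                 28,988.5663   152,940.0741   1,022,570.8300
P = 28,988.5663.
Convexity = Σ t(t+1)·PV / [P·(1+y)²] = 1,022,570.8300 / (28,988.5663 × 1.061930) = 33.21779.

33.218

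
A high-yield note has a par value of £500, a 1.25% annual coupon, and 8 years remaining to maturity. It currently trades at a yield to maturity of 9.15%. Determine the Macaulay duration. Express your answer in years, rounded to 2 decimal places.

7.52 years

Periodic yield y = 0.0915. Discount each cash flow and weight by its year:
  t   CF        PV=CF/(1+0.0915)^t    t·PV
  1         6.25         5.7261         5.7261
  2         6.25         5.2461        10.4921
  3         6.25         4.8063        14.4188
  4         6.25         4.4034        17.6135
  5         6.25         4.0342        20.1712
  6         6.25         3.6960        22.1763
  7         6.25         3.3862        23.7035
  8       506.25       251.2899     2,010.3196
  Σ                    282.5882     2,124.6210
Price P = Σ PV = 282.5882.
Macaulay duration = Σ(t·PV) / P = 2,124.6210 / 282.5882 = 7.51843 years.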